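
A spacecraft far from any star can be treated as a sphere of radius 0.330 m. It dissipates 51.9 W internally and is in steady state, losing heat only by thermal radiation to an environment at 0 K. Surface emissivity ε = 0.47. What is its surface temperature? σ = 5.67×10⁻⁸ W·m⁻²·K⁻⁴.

Steady state: internal power = radiated power, P = εσA T⁴.
Radiating area A = 4πr² = 1.368 m².
T⁴ = P/(εσA) = 51.9/(0.47·5.67×10⁻⁸·1.368) = 1.423×10⁹ K⁴.
T = (1.423×10⁹)^(1/4).

T ≈ 194 K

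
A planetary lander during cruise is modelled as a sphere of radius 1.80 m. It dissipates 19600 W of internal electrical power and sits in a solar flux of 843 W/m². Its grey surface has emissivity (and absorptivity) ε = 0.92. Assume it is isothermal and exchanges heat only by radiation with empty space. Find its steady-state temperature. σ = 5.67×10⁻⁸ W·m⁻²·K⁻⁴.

T ≈ 337 K

At steady state, absorbed solar power + internal power = radiated power.
Absorbed: α·S·A_cross = 0.92·843·10.18 = 7894 W (cross-section πr²).
Total input = 7894 + 19600 = 27490 W.
Radiated: εσ·A_surf·T⁴ with A_surf = 4πr² = 40.72 m².
T⁴ = 27490/(0.92·5.67×10⁻⁸·40.72) = 1.295×10¹⁰ K⁴.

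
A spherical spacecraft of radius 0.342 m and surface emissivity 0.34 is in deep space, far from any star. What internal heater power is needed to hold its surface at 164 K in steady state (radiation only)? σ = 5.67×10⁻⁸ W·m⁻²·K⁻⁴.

P ≈ 20.5 W

P = εσ·4πr²·T⁴.
4πr² = 1.470 m²; T⁴ = 7.234×10⁸ K⁴.
P = 0.34·5.67×10⁻⁸·1.470·7.234×10⁸.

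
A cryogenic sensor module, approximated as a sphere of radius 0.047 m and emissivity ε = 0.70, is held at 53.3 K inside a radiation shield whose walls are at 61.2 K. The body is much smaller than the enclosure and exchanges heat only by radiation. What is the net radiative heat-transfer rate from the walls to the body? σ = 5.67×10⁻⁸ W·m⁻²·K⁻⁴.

P_net ≈ 0.00656 W

For a small grey body in a large enclosure: P_net = εσA(T_body⁴ − T_wall⁴).
A = 4πr² = 0.02776 m²; T_body⁴ − T_wall⁴ = 8.071×10⁶ − 1.403×10⁷ = -5.958×10⁶ K⁴.
|P_net| = 0.70·5.67×10⁻⁸·0.02776·5.958×10⁶.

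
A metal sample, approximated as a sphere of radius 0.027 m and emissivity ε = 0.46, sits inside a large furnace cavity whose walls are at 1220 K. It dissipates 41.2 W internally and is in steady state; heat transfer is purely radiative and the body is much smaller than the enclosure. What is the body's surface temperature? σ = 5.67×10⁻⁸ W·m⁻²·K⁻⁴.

For a small grey body in a large enclosure, net radiated power = εσA(T⁴ − T_w⁴).
Steady state: P = εσA(T⁴ − T_w⁴) with A = 4πr² = 0.009161 m².
T⁴ = P/(εσA) + T_w⁴ = 41.2/(0.46·5.67×10⁻⁸·0.009161) + (1220)⁴
    = 1.724×10¹¹ + 2.215×10¹² = 2.388×10¹² K⁴.

T ≈ 1240 K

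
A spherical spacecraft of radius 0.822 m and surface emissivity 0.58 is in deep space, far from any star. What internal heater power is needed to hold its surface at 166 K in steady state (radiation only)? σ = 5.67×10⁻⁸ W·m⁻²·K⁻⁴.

P ≈ 212 W

P = εσ·4πr²·T⁴.
4πr² = 8.491 m²; T⁴ = 7.593×10⁸ K⁴.
P = 0.58·5.67×10⁻⁸·8.491·7.593×10⁸.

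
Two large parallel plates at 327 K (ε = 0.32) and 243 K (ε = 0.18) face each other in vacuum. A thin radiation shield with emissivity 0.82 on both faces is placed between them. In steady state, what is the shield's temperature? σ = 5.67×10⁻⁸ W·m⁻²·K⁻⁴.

In steady state the net flux on the hot side equals that on the cold side.
σ(T₁⁴−T_s⁴)/D₁ = σ(T_s⁴−T₂⁴)/D₂, with D₁ = 1/ε₁+1/ε_s−1 = 3.345, D₂ = 1/ε_s+1/ε₂−1 = 5.775.
Solve for T_s⁴: T_s⁴ = (D₂·T₁⁴ + D₁·T₂⁴)/(D₁+D₂) = 8.519×10⁹ K⁴.

T_s ≈ 304 K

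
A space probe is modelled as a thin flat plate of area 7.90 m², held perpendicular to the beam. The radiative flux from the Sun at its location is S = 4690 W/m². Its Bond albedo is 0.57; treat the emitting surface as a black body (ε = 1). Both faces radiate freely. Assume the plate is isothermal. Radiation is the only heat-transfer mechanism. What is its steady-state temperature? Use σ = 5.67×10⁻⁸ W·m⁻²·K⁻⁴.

At equilibrium, absorbed power = emitted power.
Absorbing cross-section = A = 7.900 m²; emitting surface = 2A = 15.80 m² (ratio 2).
(1−a)S·A_cross = εσ·A_surf·T⁴  ⇒  T⁴ = (1−a)S/(2σ).
T⁴ = 0.430·4690/(2·5.67×10⁻⁸) = 1.778×10¹⁰ K⁴.
T = (1.778×10¹⁰)^(1/4).

T ≈ 365 K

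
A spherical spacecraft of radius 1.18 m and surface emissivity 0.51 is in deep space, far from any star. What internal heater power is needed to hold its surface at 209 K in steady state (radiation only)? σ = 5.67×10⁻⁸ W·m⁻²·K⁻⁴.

P = εσ·4πr²·T⁴.
4πr² = 17.50 m²; T⁴ = 1.908×10⁹ K⁴.
P = 0.51·5.67×10⁻⁸·17.50·1.908×10⁹.

P ≈ 965 W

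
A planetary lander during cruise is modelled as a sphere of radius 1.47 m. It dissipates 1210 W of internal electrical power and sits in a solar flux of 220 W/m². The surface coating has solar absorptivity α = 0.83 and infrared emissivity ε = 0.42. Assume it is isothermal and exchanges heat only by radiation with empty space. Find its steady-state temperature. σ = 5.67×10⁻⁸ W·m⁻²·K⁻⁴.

At steady state, absorbed solar power + internal power = radiated power.
Absorbed: α·S·A_cross = 0.83·220·6.789 = 1240 W (cross-section πr²).
Total input = 1240 + 1210 = 2450 W.
Radiated: εσ·A_surf·T⁴ with A_surf = 4πr² = 27.15 m².
T⁴ = 2450/(0.42·5.67×10⁻⁸·27.15) = 3.788×10⁹ K⁴.

T ≈ 248 K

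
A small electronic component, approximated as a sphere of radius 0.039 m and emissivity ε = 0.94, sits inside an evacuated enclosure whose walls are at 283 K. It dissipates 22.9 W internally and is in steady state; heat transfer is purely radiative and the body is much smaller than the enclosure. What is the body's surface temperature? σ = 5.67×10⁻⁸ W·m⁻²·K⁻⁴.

For a small grey body in a large enclosure, net radiated power = εσA(T⁴ − T_w⁴).
Steady state: P = εσA(T⁴ − T_w⁴) with A = 4πr² = 0.01911 m².
T⁴ = P/(εσA) + T_w⁴ = 22.9/(0.94·5.67×10⁻⁸·0.01911) + (283)⁴
    = 2.248×10¹⁰ + 6.414×10⁹ = 2.889×10¹⁰ K⁴.

T ≈ 412 K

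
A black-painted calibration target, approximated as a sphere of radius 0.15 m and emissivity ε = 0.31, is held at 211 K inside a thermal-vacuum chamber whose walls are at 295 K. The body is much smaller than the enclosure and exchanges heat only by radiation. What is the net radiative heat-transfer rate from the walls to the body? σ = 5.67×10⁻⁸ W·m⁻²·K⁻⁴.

P_net ≈ 27.8 W

For a small grey body in a large enclosure: P_net = εσA(T_body⁴ − T_wall⁴).
A = 4πr² = 0.2827 m²; T_body⁴ − T_wall⁴ = 1.982×10⁹ − 7.573×10⁹ = -5.591×10⁹ K⁴.
|P_net| = 0.31·5.67×10⁻⁸·0.2827·5.591×10⁹.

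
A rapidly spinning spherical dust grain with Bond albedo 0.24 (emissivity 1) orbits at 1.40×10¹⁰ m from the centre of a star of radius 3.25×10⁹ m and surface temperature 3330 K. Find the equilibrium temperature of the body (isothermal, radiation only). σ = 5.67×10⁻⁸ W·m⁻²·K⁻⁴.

T ≈ 1060 K

The star's surface emits σT_*⁴; at distance d the flux is S = σT_*⁴(R_*/d)².
S = 5.67×10⁻⁸·(3330)⁴·(3.25×10⁹/1.40×10¹⁰)² = 3.757×10⁵ W/m².
For an isothermal sphere T⁴ = (1−a)S/(4σ) = 1.259×10¹² K⁴.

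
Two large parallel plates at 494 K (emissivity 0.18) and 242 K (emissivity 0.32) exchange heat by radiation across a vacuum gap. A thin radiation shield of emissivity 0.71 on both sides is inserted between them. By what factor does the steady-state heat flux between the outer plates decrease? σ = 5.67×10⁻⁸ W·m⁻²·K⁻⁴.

Without shield: q₀ = σΔ(T⁴)/(1/ε₁+1/ε₂−1) with denominator 7.681.
With shield the two gaps are in series; the resistances add: (1/ε₁+1/ε_s−1)+(1/ε_s+1/ε₂−1) = 5.964+3.533 = 9.497.
Heat-flux ratio q₀/q = 9.497/7.681.

factor ≈ 1.24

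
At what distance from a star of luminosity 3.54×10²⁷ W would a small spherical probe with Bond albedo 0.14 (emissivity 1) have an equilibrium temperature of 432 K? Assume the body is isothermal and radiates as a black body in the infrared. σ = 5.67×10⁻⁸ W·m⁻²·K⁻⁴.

d ≈ 1.75×10¹¹ m

For an isothermal black-emitting sphere, (1−a)S·πr² = σ·4πr²·T⁴ ⇒ S = 4σT⁴/(1−a).
S = 4·5.67×10⁻⁸·(432)⁴/0.860 = 9185 W/m².
Flux falls as S = L/(4πd²), so d = √(L/(4πS)) = √(3.54×10²⁷/(4π·9185)).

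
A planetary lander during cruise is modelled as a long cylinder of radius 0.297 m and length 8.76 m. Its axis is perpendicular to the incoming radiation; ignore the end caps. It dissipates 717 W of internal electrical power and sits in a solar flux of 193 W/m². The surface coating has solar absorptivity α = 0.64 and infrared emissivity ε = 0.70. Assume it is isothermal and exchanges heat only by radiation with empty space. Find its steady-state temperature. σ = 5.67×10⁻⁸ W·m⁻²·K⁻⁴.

At steady state, absorbed solar power + internal power = radiated power.
Absorbed: α·S·A_cross = 0.64·193·5.203 = 642.7 W (cross-section 2rL).
Total input = 642.7 + 717 = 1360 W.
Radiated: εσ·A_surf·T⁴ with A_surf = 2πrL = 16.35 m².
T⁴ = 1360/(0.70·5.67×10⁻⁸·16.35) = 2.096×10⁹ K⁴.

T ≈ 214 K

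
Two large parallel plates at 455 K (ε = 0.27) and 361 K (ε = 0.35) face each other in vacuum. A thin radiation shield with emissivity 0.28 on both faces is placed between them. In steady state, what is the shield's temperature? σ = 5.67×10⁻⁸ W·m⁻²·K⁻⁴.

T_s ≈ 413 K

In steady state the net flux on the hot side equals that on the cold side.
σ(T₁⁴−T_s⁴)/D₁ = σ(T_s⁴−T₂⁴)/D₂, with D₁ = 1/ε₁+1/ε_s−1 = 6.275, D₂ = 1/ε_s+1/ε₂−1 = 5.429.
Solve for T_s⁴: T_s⁴ = (D₂·T₁⁴ + D₁·T₂⁴)/(D₁+D₂) = 2.899×10¹⁰ K⁴.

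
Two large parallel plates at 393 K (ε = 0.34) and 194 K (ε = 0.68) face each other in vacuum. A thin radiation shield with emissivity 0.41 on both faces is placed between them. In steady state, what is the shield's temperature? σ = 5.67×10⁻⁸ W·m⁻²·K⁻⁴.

T_s ≈ 319 K

In steady state the net flux on the hot side equals that on the cold side.
σ(T₁⁴−T_s⁴)/D₁ = σ(T_s⁴−T₂⁴)/D₂, with D₁ = 1/ε₁+1/ε_s−1 = 4.380, D₂ = 1/ε_s+1/ε₂−1 = 2.910.
Solve for T_s⁴: T_s⁴ = (D₂·T₁⁴ + D₁·T₂⁴)/(D₁+D₂) = 1.037×10¹⁰ K⁴.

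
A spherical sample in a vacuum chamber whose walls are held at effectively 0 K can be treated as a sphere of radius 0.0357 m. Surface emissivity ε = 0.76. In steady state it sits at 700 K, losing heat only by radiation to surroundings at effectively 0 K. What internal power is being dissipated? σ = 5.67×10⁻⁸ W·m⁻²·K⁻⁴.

Steady state: P = εσA T⁴.
A = 4πr² = 0.01602 m²; T⁴ = (700)⁴ = 2.401×10¹¹ K⁴.
P = 0.76 × 5.67×10⁻⁸ × 0.01602 × 2.401×10¹¹.

P ≈ 166 W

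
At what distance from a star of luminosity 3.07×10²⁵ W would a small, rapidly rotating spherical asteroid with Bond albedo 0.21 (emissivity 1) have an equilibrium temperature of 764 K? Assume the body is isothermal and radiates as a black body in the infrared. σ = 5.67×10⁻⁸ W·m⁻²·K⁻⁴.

d ≈ 5.00×10⁹ m

For an isothermal black-emitting sphere, (1−a)S·πr² = σ·4πr²·T⁴ ⇒ S = 4σT⁴/(1−a).
S = 4·5.67×10⁻⁸·(764)⁴/0.790 = 97810 W/m².
Flux falls as S = L/(4πd²), so d = √(L/(4πS)) = √(3.07×10²⁵/(4π·97810)).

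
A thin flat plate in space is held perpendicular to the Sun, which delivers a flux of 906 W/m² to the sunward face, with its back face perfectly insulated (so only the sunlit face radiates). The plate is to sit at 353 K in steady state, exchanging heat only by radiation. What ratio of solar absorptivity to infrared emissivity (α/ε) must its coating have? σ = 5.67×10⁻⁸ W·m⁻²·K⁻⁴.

Balance: αS·A = εσ·1A·T⁴ ⇒ α/ε = σT⁴/S.
α/ε = 5.67×10⁻⁸·(353)⁴/906 = 5.67×10⁻⁸·1.553×10¹⁰/906.

α/ε ≈ 0.972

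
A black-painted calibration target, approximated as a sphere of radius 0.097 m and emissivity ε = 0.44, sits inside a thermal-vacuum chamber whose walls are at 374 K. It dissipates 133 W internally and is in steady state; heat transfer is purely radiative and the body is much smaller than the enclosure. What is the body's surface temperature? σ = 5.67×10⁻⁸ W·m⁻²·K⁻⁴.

T ≈ 504 K

For a small grey body in a large enclosure, net radiated power = εσA(T⁴ − T_w⁴).
Steady state: P = εσA(T⁴ − T_w⁴) with A = 4πr² = 0.1182 m².
T⁴ = P/(εσA) + T_w⁴ = 133/(0.44·5.67×10⁻⁸·0.1182) + (374)⁴
    = 4.509×10¹⁰ + 1.957×10¹⁰ = 6.465×10¹⁰ K⁴.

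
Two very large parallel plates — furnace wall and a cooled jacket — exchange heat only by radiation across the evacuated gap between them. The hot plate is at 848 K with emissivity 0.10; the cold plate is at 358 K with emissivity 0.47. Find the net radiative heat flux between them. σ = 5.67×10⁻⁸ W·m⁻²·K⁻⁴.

For two infinite grey parallel plates, q = σ(T₁⁴ − T₂⁴)/(1/ε₁ + 1/ε₂ − 1).
T₁⁴ − T₂⁴ = 5.171×10¹¹ − 1.643×10¹⁰ = 5.007×10¹¹ K⁴.
1/ε₁ + 1/ε₂ − 1 = 10.00 + 2.128 − 1 = 11.13.
q = 5.67×10⁻⁸ × 5.007×10¹¹ / 11.13.

q ≈ 2550 W/m²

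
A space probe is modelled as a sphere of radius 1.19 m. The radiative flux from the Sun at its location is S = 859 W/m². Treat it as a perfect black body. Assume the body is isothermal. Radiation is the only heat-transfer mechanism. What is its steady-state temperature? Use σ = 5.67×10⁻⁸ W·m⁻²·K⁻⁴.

T ≈ 248 K

At equilibrium, absorbed power = emitted power.
Absorbing cross-section = πr² = 4.449 m²; emitting surface = 4πr² = 17.80 m² (ratio 4).
S·A_cross = εσ·A_surf·T⁴  ⇒  T⁴ = S/(4σ).
T⁴ = 1.00·859/(4·5.67×10⁻⁸) = 3.787×10⁹ K⁴.
T = (3.787×10⁹)^(1/4).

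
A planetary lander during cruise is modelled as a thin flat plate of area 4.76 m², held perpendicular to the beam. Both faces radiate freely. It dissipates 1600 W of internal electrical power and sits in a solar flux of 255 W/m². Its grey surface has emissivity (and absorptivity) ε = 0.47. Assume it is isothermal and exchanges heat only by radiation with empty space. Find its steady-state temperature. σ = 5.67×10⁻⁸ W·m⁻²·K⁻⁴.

T ≈ 304 K

At steady state, absorbed solar power + internal power = radiated power.
Absorbed: α·S·A_cross = 0.47·255·4.760 = 570.5 W (cross-section A).
Total input = 570.5 + 1600 = 2170 W.
Radiated: εσ·A_surf·T⁴ with A_surf = 2A = 9.520 m².
T⁴ = 2170/(0.47·5.67×10⁻⁸·9.520) = 8.555×10⁹ K⁴.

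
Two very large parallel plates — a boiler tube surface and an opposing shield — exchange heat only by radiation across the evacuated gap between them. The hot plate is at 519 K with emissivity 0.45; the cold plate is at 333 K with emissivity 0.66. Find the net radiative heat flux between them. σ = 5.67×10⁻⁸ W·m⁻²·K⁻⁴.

q ≈ 1250 W/m²

For two infinite grey parallel plates, q = σ(T₁⁴ − T₂⁴)/(1/ε₁ + 1/ε₂ − 1).
T₁⁴ − T₂⁴ = 7.256×10¹⁰ − 1.230×10¹⁰ = 6.026×10¹⁰ K⁴.
1/ε₁ + 1/ε₂ − 1 = 2.222 + 1.515 − 1 = 2.737.
q = 5.67×10⁻⁸ × 6.026×10¹⁰ / 2.737.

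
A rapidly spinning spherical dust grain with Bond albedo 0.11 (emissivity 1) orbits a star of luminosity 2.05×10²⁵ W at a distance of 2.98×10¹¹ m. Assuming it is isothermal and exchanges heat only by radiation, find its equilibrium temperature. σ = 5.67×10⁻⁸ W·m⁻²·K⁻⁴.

T ≈ 92.1 K

First find the stellar flux at distance d: S = L/(4πd²) = 2.05×10²⁵/(4π·(2.98×10¹¹)²) = 18.37 W/m².
For an isothermal sphere, absorbed (1−a)S·πr² = emitted σ·4πr²·T⁴, so T⁴ = (1−a)S/(4σ).
T⁴ = 0.890·18.37/(4·5.67×10⁻⁸) = 7.209×10⁷ K⁴.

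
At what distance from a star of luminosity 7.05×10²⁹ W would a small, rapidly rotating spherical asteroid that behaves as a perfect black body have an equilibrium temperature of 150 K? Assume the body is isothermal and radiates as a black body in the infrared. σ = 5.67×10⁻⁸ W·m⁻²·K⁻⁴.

For an isothermal black-emitting sphere, (1−a)S·πr² = σ·4πr²·T⁴ ⇒ S = 4σT⁴/(1−a).
S = 4·5.67×10⁻⁸·(150)⁴/1.00 = 114.8 W/m².
Flux falls as S = L/(4πd²), so d = √(L/(4πS)) = √(7.05×10²⁹/(4π·114.8)).

d ≈ 2.21×10¹³ m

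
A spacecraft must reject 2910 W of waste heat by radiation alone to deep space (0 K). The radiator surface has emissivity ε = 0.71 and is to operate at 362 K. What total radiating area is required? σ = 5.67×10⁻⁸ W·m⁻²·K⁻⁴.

A ≈ 4.21 m²

P = εσA T⁴ ⇒ A = P/(εσT⁴).
T⁴ = 1.717×10¹⁰ K⁴.
A = 2910/(0.71 × 5.67×10⁻⁸ × 1.717×10¹⁰).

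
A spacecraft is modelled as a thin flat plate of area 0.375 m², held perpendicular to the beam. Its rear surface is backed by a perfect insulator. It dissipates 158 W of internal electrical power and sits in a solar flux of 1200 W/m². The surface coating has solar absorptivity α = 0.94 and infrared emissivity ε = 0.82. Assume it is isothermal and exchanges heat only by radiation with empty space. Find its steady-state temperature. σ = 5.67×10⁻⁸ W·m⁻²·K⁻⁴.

At steady state, absorbed solar power + internal power = radiated power.
Absorbed: α·S·A_cross = 0.94·1200·0.3750 = 423.0 W (cross-section A).
Total input = 423.0 + 158 = 581.0 W.
Radiated: εσ·A_surf·T⁴ with A_surf = A = 0.3750 m².
T⁴ = 581.0/(0.82·5.67×10⁻⁸·0.3750) = 3.332×10¹⁰ K⁴.

T ≈ 427 K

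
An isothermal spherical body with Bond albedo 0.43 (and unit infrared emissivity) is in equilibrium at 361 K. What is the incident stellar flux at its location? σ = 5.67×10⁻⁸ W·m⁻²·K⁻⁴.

(1−a)S·πr² = σ·4πr²·T⁴ ⇒ S = 4σT⁴/(1−a).
S = 4·5.67×10⁻⁸·1.698×10¹⁰/0.570.

S ≈ 6760 W/m²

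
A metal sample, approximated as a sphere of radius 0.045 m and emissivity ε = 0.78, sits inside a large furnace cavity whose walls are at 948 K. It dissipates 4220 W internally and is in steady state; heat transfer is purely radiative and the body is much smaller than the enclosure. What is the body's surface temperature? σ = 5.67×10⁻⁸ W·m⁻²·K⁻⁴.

For a small grey body in a large enclosure, net radiated power = εσA(T⁴ − T_w⁴).
Steady state: P = εσA(T⁴ − T_w⁴) with A = 4πr² = 0.02545 m².
T⁴ = P/(εσA) + T_w⁴ = 4220/(0.78·5.67×10⁻⁸·0.02545) + (948)⁴
    = 3.750×10¹² + 8.077×10¹¹ = 4.557×10¹² K⁴.

T ≈ 1460 K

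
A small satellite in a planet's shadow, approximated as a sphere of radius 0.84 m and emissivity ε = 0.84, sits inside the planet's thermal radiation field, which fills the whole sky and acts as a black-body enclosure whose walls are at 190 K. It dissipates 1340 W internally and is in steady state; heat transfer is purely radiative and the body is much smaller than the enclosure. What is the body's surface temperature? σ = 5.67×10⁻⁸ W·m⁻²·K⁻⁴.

T ≈ 259 K

For a small grey body in a large enclosure, net radiated power = εσA(T⁴ − T_w⁴).
Steady state: P = εσA(T⁴ − T_w⁴) with A = 4πr² = 8.867 m².
T⁴ = P/(εσA) + T_w⁴ = 1340/(0.84·5.67×10⁻⁸·8.867) + (190)⁴
    = 3.173×10⁹ + 1.303×10⁹ = 4.476×10⁹ K⁴.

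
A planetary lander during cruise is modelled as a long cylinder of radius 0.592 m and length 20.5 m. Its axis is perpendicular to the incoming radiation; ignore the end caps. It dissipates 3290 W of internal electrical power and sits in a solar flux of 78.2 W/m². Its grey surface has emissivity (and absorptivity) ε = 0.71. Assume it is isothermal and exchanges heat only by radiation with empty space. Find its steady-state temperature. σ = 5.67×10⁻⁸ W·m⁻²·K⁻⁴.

At steady state, absorbed solar power + internal power = radiated power.
Absorbed: α·S·A_cross = 0.71·78.2·24.27 = 1348 W (cross-section 2rL).
Total input = 1348 + 3290 = 4638 W.
Radiated: εσ·A_surf·T⁴ with A_surf = 2πrL = 76.25 m².
T⁴ = 4638/(0.71·5.67×10⁻⁸·76.25) = 1.511×10⁹ K⁴.

T ≈ 197 K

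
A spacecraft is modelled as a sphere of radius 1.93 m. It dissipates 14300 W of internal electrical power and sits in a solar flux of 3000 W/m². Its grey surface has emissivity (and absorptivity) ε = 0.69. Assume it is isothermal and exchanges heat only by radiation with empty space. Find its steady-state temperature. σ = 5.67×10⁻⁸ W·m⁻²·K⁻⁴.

T ≈ 381 K

At steady state, absorbed solar power + internal power = radiated power.
Absorbed: α·S·A_cross = 0.69·3000·11.70 = 24220 W (cross-section πr²).
Total input = 24220 + 14300 = 38520 W.
Radiated: εσ·A_surf·T⁴ with A_surf = 4πr² = 46.81 m².
T⁴ = 38520/(0.69·5.67×10⁻⁸·46.81) = 2.104×10¹⁰ K⁴.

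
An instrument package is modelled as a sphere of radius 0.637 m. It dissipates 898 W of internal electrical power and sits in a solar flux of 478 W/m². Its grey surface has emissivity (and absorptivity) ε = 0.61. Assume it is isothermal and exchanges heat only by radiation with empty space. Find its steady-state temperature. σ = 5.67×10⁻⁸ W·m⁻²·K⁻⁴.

At steady state, absorbed solar power + internal power = radiated power.
Absorbed: α·S·A_cross = 0.61·478·1.275 = 371.7 W (cross-section πr²).
Total input = 371.7 + 898 = 1270 W.
Radiated: εσ·A_surf·T⁴ with A_surf = 4πr² = 5.099 m².
T⁴ = 1270/(0.61·5.67×10⁻⁸·5.099) = 7.199×10⁹ K⁴.

T ≈ 291 K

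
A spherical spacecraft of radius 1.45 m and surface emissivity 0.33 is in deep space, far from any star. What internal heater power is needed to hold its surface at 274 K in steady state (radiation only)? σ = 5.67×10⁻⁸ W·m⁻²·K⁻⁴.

P ≈ 2790 W

P = εσ·4πr²·T⁴.
4πr² = 26.42 m²; T⁴ = 5.636×10⁹ K⁴.
P = 0.33·5.67×10⁻⁸·26.42·5.636×10⁹.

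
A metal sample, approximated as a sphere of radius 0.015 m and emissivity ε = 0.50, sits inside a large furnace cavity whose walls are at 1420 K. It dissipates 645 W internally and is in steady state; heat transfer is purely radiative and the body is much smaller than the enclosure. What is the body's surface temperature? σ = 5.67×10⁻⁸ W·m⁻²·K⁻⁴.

For a small grey body in a large enclosure, net radiated power = εσA(T⁴ − T_w⁴).
Steady state: P = εσA(T⁴ − T_w⁴) with A = 4πr² = 0.002827 m².
T⁴ = P/(εσA) + T_w⁴ = 645/(0.50·5.67×10⁻⁸·0.002827) + (1420)⁴
    = 8.047×10¹² + 4.066×10¹² = 1.211×10¹³ K⁴.

T ≈ 1870 K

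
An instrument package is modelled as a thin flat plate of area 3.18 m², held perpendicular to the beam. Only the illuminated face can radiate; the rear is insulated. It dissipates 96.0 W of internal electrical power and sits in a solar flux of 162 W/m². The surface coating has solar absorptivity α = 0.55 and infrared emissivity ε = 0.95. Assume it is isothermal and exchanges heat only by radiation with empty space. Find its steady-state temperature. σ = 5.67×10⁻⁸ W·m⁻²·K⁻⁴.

At steady state, absorbed solar power + internal power = radiated power.
Absorbed: α·S·A_cross = 0.55·162·3.180 = 283.3 W (cross-section A).
Total input = 283.3 + 96.0 = 379.3 W.
Radiated: εσ·A_surf·T⁴ with A_surf = A = 3.180 m².
T⁴ = 379.3/(0.95·5.67×10⁻⁸·3.180) = 2.215×10⁹ K⁴.

T ≈ 217 K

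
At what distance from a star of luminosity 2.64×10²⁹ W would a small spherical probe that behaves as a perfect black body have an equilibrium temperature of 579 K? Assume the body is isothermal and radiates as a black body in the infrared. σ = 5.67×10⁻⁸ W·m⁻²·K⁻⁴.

d ≈ 9.08×10¹¹ m

For an isothermal black-emitting sphere, (1−a)S·πr² = σ·4πr²·T⁴ ⇒ S = 4σT⁴/(1−a).
S = 4·5.67×10⁻⁸·(579)⁴/1.00 = 25490 W/m².
Flux falls as S = L/(4πd²), so d = √(L/(4πS)) = √(2.64×10²⁹/(4π·25490)).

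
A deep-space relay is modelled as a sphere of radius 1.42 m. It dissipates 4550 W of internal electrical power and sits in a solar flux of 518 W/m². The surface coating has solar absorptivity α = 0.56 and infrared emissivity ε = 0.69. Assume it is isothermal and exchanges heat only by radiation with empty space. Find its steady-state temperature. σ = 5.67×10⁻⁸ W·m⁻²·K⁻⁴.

T ≈ 283 K

At steady state, absorbed solar power + internal power = radiated power.
Absorbed: α·S·A_cross = 0.56·518·6.335 = 1838 W (cross-section πr²).
Total input = 1838 + 4550 = 6388 W.
Radiated: εσ·A_surf·T⁴ with A_surf = 4πr² = 25.34 m².
T⁴ = 6388/(0.69·5.67×10⁻⁸·25.34) = 6.443×10⁹ K⁴.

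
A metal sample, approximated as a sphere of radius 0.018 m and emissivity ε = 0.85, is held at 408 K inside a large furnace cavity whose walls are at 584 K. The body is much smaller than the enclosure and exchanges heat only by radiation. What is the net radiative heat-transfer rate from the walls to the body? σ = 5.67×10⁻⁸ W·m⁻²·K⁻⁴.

For a small grey body in a large enclosure: P_net = εσA(T_body⁴ − T_wall⁴).
A = 4πr² = 0.004072 m²; T_body⁴ − T_wall⁴ = 2.771×10¹⁰ − 1.163×10¹¹ = -8.861×10¹⁰ K⁴.
|P_net| = 0.85·5.67×10⁻⁸·0.004072·8.861×10¹⁰.

P_net ≈ 17.4 W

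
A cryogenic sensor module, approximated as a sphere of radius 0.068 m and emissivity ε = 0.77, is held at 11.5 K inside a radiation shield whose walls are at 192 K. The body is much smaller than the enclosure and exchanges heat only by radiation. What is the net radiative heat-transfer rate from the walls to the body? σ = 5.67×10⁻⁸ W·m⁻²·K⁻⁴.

P_net ≈ 3.45 W

For a small grey body in a large enclosure: P_net = εσA(T_body⁴ − T_wall⁴).
A = 4πr² = 0.05811 m²; T_body⁴ − T_wall⁴ = 17490 − 1.359×10⁹ = -1.359×10⁹ K⁴.
|P_net| = 0.77·5.67×10⁻⁸·0.05811·1.359×10⁹.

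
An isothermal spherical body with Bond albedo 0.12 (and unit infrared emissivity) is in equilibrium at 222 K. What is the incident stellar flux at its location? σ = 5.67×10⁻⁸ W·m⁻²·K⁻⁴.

(1−a)S·πr² = σ·4πr²·T⁴ ⇒ S = 4σT⁴/(1−a).
S = 4·5.67×10⁻⁸·2.429×10⁹/0.880.

S ≈ 626 W/m²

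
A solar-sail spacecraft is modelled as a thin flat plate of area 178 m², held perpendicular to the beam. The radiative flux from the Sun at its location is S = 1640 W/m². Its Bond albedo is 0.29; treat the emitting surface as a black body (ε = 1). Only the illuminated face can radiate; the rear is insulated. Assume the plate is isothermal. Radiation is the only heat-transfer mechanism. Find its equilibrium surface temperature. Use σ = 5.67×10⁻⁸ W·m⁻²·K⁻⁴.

T ≈ 379 K

At equilibrium, absorbed power = emitted power.
Absorbing cross-section = A = 178.0 m²; emitting surface = A = 178.0 m² (ratio 1).
(1−a)S·A_cross = εσ·A_surf·T⁴  ⇒  T⁴ = (1−a)S/(1σ).
T⁴ = 0.710·1640/(1·5.67×10⁻⁸) = 2.054×10¹⁰ K⁴.
T = (2.054×10¹⁰)^(1/4).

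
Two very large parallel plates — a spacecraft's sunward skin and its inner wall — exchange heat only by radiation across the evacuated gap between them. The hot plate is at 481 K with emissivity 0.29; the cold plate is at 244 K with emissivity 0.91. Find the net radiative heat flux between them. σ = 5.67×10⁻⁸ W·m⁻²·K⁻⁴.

For two infinite grey parallel plates, q = σ(T₁⁴ − T₂⁴)/(1/ε₁ + 1/ε₂ − 1).
T₁⁴ − T₂⁴ = 5.353×10¹⁰ − 3.545×10⁹ = 4.998×10¹⁰ K⁴.
1/ε₁ + 1/ε₂ − 1 = 3.448 + 1.099 − 1 = 3.547.
q = 5.67×10⁻⁸ × 4.998×10¹⁰ / 3.547.

q ≈ 799 W/m²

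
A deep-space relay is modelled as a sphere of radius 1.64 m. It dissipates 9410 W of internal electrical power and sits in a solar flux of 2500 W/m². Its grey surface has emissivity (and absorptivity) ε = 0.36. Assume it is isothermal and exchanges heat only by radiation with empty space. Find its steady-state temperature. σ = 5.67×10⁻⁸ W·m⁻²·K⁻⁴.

At steady state, absorbed solar power + internal power = radiated power.
Absorbed: α·S·A_cross = 0.36·2500·8.450 = 7605 W (cross-section πr²).
Total input = 7605 + 9410 = 17010 W.
Radiated: εσ·A_surf·T⁴ with A_surf = 4πr² = 33.80 m².
T⁴ = 17010/(0.36·5.67×10⁻⁸·33.80) = 2.466×10¹⁰ K⁴.

T ≈ 396 K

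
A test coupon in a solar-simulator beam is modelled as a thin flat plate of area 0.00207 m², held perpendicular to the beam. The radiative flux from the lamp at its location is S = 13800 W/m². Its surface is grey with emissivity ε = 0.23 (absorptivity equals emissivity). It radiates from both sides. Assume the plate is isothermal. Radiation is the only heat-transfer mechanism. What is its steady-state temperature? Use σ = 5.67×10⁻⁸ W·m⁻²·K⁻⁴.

At equilibrium, absorbed power = emitted power.
Absorbing cross-section = A = 0.002070 m²; emitting surface = 2A = 0.004140 m² (ratio 2).
εS·A_cross = εσ·A_surf·T⁴  ⇒  T⁴ = S/(2σ)   (ε cancels).
T⁴ = 13800/(2·5.67×10⁻⁸) = 1.217×10¹¹ K⁴.
T = (1.217×10¹¹)^(1/4).

T ≈ 591 K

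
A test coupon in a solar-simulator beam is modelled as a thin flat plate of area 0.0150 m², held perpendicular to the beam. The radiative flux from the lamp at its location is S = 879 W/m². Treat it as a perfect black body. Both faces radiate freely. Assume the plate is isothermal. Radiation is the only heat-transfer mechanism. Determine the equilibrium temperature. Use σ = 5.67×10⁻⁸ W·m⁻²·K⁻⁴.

At equilibrium, absorbed power = emitted power.
Absorbing cross-section = A = 0.01500 m²; emitting surface = 2A = 0.03000 m² (ratio 2).
S·A_cross = εσ·A_surf·T⁴  ⇒  T⁴ = S/(2σ).
T⁴ = 1.00·879/(2·5.67×10⁻⁸) = 7.751×10⁹ K⁴.
T = (7.751×10⁹)^(1/4).

T ≈ 297 K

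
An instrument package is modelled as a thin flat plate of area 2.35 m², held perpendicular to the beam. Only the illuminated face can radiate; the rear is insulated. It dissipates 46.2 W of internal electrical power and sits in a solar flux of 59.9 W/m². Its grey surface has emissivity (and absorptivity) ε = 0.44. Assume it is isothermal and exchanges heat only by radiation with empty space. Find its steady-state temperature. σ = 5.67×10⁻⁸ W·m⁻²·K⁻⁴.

T ≈ 207 K

At steady state, absorbed solar power + internal power = radiated power.
Absorbed: α·S·A_cross = 0.44·59.9·2.350 = 61.94 W (cross-section A).
Total input = 61.94 + 46.2 = 108.1 W.
Radiated: εσ·A_surf·T⁴ with A_surf = A = 2.350 m².
T⁴ = 108.1/(0.44·5.67×10⁻⁸·2.350) = 1.844×10⁹ K⁴.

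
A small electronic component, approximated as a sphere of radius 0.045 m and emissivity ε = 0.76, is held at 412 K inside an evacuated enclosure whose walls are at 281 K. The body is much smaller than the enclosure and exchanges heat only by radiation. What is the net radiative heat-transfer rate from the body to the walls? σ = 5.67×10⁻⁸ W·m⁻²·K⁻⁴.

For a small grey body in a large enclosure: P_net = εσA(T_body⁴ − T_wall⁴).
A = 4πr² = 0.02545 m²; T_body⁴ − T_wall⁴ = 2.881×10¹⁰ − 6.235×10⁹ = 2.258×10¹⁰ K⁴.
|P_net| = 0.76·5.67×10⁻⁸·0.02545·2.258×10¹⁰.

P_net ≈ 24.8 W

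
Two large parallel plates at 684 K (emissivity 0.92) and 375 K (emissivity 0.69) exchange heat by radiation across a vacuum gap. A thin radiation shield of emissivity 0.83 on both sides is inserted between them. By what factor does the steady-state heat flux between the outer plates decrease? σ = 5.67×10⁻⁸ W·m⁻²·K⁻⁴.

Without shield: q₀ = σΔ(T⁴)/(1/ε₁+1/ε₂−1) with denominator 1.536.
With shield the two gaps are in series; the resistances add: (1/ε₁+1/ε_s−1)+(1/ε_s+1/ε₂−1) = 1.292+1.654 = 2.946.
Heat-flux ratio q₀/q = 2.946/1.536.

factor ≈ 1.92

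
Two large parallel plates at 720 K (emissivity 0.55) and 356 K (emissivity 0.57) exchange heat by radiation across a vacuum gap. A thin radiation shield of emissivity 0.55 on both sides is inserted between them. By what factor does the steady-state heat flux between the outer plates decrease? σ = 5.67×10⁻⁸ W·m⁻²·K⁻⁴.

factor ≈ 2.02

Without shield: q₀ = σΔ(T⁴)/(1/ε₁+1/ε₂−1) with denominator 2.573.
With shield the two gaps are in series; the resistances add: (1/ε₁+1/ε_s−1)+(1/ε_s+1/ε₂−1) = 2.636+2.573 = 5.209.
Heat-flux ratio q₀/q = 5.209/2.573.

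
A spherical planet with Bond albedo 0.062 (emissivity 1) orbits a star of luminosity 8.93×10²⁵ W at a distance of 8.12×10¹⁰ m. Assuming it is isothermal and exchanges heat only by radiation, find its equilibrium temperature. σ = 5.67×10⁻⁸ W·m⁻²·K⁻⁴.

T ≈ 258 K

First find the stellar flux at distance d: S = L/(4πd²) = 8.93×10²⁵/(4π·(8.12×10¹⁰)²) = 1078 W/m².
For an isothermal sphere, absorbed (1−a)S·πr² = emitted σ·4πr²·T⁴, so T⁴ = (1−a)S/(4σ).
T⁴ = 0.938·1078/(4·5.67×10⁻⁸) = 4.457×10⁹ K⁴.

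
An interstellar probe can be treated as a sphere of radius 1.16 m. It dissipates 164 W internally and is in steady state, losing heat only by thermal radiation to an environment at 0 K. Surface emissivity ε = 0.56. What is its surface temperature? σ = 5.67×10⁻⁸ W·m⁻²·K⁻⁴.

Steady state: internal power = radiated power, P = εσA T⁴.
Radiating area A = 4πr² = 16.91 m².
T⁴ = P/(εσA) = 164/(0.56·5.67×10⁻⁸·16.91) = 3.055×10⁸ K⁴.
T = (3.055×10⁸)^(1/4).

T ≈ 132 K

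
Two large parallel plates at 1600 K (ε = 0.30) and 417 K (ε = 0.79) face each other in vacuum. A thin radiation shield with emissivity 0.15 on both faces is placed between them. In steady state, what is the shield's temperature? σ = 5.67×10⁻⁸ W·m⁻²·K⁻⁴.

In steady state the net flux on the hot side equals that on the cold side.
σ(T₁⁴−T_s⁴)/D₁ = σ(T_s⁴−T₂⁴)/D₂, with D₁ = 1/ε₁+1/ε_s−1 = 9.000, D₂ = 1/ε_s+1/ε₂−1 = 6.932.
Solve for T_s⁴: T_s⁴ = (D₂·T₁⁴ + D₁·T₂⁴)/(D₁+D₂) = 2.869×10¹² K⁴.

T_s ≈ 1300 K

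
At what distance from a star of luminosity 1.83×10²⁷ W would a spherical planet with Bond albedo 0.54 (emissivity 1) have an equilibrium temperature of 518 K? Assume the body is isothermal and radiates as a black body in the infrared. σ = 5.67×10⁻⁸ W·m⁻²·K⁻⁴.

For an isothermal black-emitting sphere, (1−a)S·πr² = σ·4πr²·T⁴ ⇒ S = 4σT⁴/(1−a).
S = 4·5.67×10⁻⁸·(518)⁴/0.460 = 35500 W/m².
Flux falls as S = L/(4πd²), so d = √(L/(4πS)) = √(1.83×10²⁷/(4π·35500)).

d ≈ 6.40×10¹⁰ m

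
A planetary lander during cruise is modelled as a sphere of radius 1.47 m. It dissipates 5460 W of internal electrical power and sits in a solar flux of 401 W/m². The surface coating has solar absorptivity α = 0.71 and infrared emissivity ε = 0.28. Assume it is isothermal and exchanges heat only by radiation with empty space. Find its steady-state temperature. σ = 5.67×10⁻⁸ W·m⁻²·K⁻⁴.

At steady state, absorbed solar power + internal power = radiated power.
Absorbed: α·S·A_cross = 0.71·401·6.789 = 1933 W (cross-section πr²).
Total input = 1933 + 5460 = 7393 W.
Radiated: εσ·A_surf·T⁴ with A_surf = 4πr² = 27.15 m².
T⁴ = 7393/(0.28·5.67×10⁻⁸·27.15) = 1.715×10¹⁰ K⁴.

T ≈ 362 K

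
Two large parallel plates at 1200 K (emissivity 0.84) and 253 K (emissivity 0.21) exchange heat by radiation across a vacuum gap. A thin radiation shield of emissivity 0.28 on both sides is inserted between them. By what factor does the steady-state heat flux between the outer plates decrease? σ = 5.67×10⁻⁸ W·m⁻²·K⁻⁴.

Without shield: q₀ = σΔ(T⁴)/(1/ε₁+1/ε₂−1) with denominator 4.952.
With shield the two gaps are in series; the resistances add: (1/ε₁+1/ε_s−1)+(1/ε_s+1/ε₂−1) = 3.762+7.333 = 11.10.
Heat-flux ratio q₀/q = 11.10/4.952.

factor ≈ 2.24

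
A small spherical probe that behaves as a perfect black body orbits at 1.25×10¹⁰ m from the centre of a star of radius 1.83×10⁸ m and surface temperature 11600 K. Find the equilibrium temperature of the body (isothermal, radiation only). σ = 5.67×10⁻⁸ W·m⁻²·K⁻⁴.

T ≈ 992 K

The star's surface emits σT_*⁴; at distance d the flux is S = σT_*⁴(R_*/d)².
S = 5.67×10⁻⁸·(11600)⁴·(1.83×10⁸/1.25×10¹⁰)² = 2.200×10⁵ W/m².
For an isothermal sphere T⁴ = (1−a)S/(4σ) = 9.702×10¹¹ K⁴.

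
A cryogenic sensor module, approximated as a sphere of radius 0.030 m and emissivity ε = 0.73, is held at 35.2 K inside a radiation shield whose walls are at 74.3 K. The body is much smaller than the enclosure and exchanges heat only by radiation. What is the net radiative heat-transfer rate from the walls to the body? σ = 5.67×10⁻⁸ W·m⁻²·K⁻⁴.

For a small grey body in a large enclosure: P_net = εσA(T_body⁴ − T_wall⁴).
A = 4πr² = 0.01131 m²; T_body⁴ − T_wall⁴ = 1.535×10⁶ − 3.048×10⁷ = -2.894×10⁷ K⁴.
|P_net| = 0.73·5.67×10⁻⁸·0.01131·2.894×10⁷.

P_net ≈ 0.0135 W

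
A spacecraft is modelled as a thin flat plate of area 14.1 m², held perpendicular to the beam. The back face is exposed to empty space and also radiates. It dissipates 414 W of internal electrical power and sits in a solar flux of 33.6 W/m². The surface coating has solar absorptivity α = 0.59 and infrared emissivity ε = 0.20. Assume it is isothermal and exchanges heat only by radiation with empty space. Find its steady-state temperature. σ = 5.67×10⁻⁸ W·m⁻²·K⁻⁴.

T ≈ 216 K

At steady state, absorbed solar power + internal power = radiated power.
Absorbed: α·S·A_cross = 0.59·33.6·14.10 = 279.5 W (cross-section A).
Total input = 279.5 + 414 = 693.5 W.
Radiated: εσ·A_surf·T⁴ with A_surf = 2A = 28.20 m².
T⁴ = 693.5/(0.20·5.67×10⁻⁸·28.20) = 2.169×10⁹ K⁴.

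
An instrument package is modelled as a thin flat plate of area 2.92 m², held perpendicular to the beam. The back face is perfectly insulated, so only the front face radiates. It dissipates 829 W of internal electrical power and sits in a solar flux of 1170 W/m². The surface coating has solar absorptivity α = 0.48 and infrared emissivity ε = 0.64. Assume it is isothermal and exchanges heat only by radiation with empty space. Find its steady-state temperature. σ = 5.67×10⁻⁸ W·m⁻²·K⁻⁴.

At steady state, absorbed solar power + internal power = radiated power.
Absorbed: α·S·A_cross = 0.48·1170·2.920 = 1640 W (cross-section A).
Total input = 1640 + 829 = 2469 W.
Radiated: εσ·A_surf·T⁴ with A_surf = A = 2.920 m².
T⁴ = 2469/(0.64·5.67×10⁻⁸·2.920) = 2.330×10¹⁰ K⁴.

T ≈ 391 K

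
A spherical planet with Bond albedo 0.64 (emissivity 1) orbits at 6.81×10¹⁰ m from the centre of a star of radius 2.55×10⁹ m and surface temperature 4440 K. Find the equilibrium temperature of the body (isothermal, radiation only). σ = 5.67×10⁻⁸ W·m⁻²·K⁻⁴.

T ≈ 471 K

The star's surface emits σT_*⁴; at distance d the flux is S = σT_*⁴(R_*/d)².
S = 5.67×10⁻⁸·(4440)⁴·(2.55×10⁹/6.81×10¹⁰)² = 30900 W/m².
For an isothermal sphere T⁴ = (1−a)S/(4σ) = 4.904×10¹⁰ K⁴.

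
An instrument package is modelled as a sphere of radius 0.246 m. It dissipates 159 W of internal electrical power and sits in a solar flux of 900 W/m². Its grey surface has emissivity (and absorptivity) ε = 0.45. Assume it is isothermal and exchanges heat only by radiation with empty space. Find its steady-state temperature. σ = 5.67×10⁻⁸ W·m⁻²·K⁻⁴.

T ≈ 332 K

At steady state, absorbed solar power + internal power = radiated power.
Absorbed: α·S·A_cross = 0.45·900·0.1901 = 77.00 W (cross-section πr²).
Total input = 77.00 + 159 = 236.0 W.
Radiated: εσ·A_surf·T⁴ with A_surf = 4πr² = 0.7605 m².
T⁴ = 236.0/(0.45·5.67×10⁻⁸·0.7605) = 1.216×10¹⁰ K⁴.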